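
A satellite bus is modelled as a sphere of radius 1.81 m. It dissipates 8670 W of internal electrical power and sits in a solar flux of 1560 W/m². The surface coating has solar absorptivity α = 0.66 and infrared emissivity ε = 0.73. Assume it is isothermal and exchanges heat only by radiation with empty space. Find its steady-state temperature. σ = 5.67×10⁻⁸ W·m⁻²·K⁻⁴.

At steady state, absorbed solar power + internal power = radiated power.
Absorbed: α·S·A_cross = 0.66·1560·10.29 = 10600 W (cross-section πr²).
Total input = 10600 + 8670 = 19270 W.
Radiated: εσ·A_surf·T⁴ with A_surf = 4πr² = 41.17 m².
T⁴ = 19270/(0.73·5.67×10⁻⁸·41.17) = 1.131×10¹⁰ K⁴.

T ≈ 326 K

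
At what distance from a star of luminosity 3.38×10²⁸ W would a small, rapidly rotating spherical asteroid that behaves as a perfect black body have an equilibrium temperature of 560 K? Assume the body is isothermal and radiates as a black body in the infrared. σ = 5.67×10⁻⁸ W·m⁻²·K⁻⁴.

d ≈ 3.47×10¹¹ m

For an isothermal black-emitting sphere, (1−a)S·πr² = σ·4πr²·T⁴ ⇒ S = 4σT⁴/(1−a).
S = 4·5.67×10⁻⁸·(560)⁴/1.00 = 22300 W/m².
Flux falls as S = L/(4πd²), so d = √(L/(4πS)) = √(3.38×10²⁸/(4π·22300)).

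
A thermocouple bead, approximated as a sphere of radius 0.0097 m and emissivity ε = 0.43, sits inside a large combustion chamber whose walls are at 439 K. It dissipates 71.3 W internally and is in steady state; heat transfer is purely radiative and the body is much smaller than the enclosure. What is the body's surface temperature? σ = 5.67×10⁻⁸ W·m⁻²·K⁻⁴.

T ≈ 1260 K

For a small grey body in a large enclosure, net radiated power = εσA(T⁴ − T_w⁴).
Steady state: P = εσA(T⁴ − T_w⁴) with A = 4πr² = 0.001182 m².
T⁴ = P/(εσA) + T_w⁴ = 71.3/(0.43·5.67×10⁻⁸·0.001182) + (439)⁴
    = 2.473×10¹² + 3.714×10¹⁰ = 2.510×10¹² K⁴.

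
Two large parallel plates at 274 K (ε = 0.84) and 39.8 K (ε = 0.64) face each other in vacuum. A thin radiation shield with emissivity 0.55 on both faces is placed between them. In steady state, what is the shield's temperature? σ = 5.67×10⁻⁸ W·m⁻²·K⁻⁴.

T_s ≈ 235 K

In steady state the net flux on the hot side equals that on the cold side.
σ(T₁⁴−T_s⁴)/D₁ = σ(T_s⁴−T₂⁴)/D₂, with D₁ = 1/ε₁+1/ε_s−1 = 2.009, D₂ = 1/ε_s+1/ε₂−1 = 2.381.
Solve for T_s⁴: T_s⁴ = (D₂·T₁⁴ + D₁·T₂⁴)/(D₁+D₂) = 3.058×10⁹ K⁴.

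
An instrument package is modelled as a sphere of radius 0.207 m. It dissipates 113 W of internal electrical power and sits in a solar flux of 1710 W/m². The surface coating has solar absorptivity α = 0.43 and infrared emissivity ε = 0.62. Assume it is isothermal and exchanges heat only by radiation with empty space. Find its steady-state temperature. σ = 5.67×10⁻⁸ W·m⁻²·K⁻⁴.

T ≈ 325 K

At steady state, absorbed solar power + internal power = radiated power.
Absorbed: α·S·A_cross = 0.43·1710·0.1346 = 98.98 W (cross-section πr²).
Total input = 98.98 + 113 = 212.0 W.
Radiated: εσ·A_surf·T⁴ with A_surf = 4πr² = 0.5385 m².
T⁴ = 212.0/(0.62·5.67×10⁻⁸·0.5385) = 1.120×10¹⁰ K⁴.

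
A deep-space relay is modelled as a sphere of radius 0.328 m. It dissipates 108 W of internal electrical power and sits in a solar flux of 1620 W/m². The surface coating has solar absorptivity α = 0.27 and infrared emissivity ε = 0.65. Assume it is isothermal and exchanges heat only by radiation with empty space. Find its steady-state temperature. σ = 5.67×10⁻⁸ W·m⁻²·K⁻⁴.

T ≈ 268 K

At steady state, absorbed solar power + internal power = radiated power.
Absorbed: α·S·A_cross = 0.27·1620·0.3380 = 147.8 W (cross-section πr²).
Total input = 147.8 + 108 = 255.8 W.
Radiated: εσ·A_surf·T⁴ with A_surf = 4πr² = 1.352 m².
T⁴ = 255.8/(0.65·5.67×10⁻⁸·1.352) = 5.135×10⁹ K⁴.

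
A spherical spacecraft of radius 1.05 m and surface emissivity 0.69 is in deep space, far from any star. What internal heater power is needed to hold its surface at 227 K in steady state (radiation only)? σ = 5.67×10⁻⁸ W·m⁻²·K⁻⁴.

P ≈ 1440 W

P = εσ·4πr²·T⁴.
4πr² = 13.85 m²; T⁴ = 2.655×10⁹ K⁴.
P = 0.69·5.67×10⁻⁸·13.85·2.655×10⁹.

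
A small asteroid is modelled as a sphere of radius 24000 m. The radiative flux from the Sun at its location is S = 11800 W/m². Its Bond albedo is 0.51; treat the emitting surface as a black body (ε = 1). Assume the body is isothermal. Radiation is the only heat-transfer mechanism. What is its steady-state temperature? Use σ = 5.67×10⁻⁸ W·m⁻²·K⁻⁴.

T ≈ 400 K

At equilibrium, absorbed power = emitted power.
Absorbing cross-section = πr² = 1.810×10⁹ m²; emitting surface = 4πr² = 7.238×10⁹ m² (ratio 4).
(1−a)S·A_cross = εσ·A_surf·T⁴  ⇒  T⁴ = (1−a)S/(4σ).
T⁴ = 0.490·11800/(4·5.67×10⁻⁸) = 2.549×10¹⁰ K⁴.
T = (2.549×10¹⁰)^(1/4).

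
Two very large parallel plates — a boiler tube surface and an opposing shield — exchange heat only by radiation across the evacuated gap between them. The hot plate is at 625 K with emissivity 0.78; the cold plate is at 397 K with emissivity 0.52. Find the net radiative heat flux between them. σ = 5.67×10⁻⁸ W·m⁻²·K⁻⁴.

For two infinite grey parallel plates, q = σ(T₁⁴ − T₂⁴)/(1/ε₁ + 1/ε₂ − 1).
T₁⁴ − T₂⁴ = 1.526×10¹¹ − 2.484×10¹⁰ = 1.277×10¹¹ K⁴.
1/ε₁ + 1/ε₂ − 1 = 1.282 + 1.923 − 1 = 2.205.
q = 5.67×10⁻⁸ × 1.277×10¹¹ / 2.205.

q ≈ 3280 W/m²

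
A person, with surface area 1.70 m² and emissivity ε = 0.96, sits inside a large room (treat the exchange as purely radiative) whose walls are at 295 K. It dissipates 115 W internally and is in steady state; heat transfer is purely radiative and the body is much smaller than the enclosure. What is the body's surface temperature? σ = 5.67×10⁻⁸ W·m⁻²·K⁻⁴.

For a small grey body in a large enclosure, net radiated power = εσA(T⁴ − T_w⁴).
Steady state: P = εσA(T⁴ − T_w⁴) with A = 1.70 m².
T⁴ = P/(εσA) + T_w⁴ = 115/(0.96·5.67×10⁻⁸·1.700) + (295)⁴
    = 1.243×10⁹ + 7.573×10⁹ = 8.816×10⁹ K⁴.

T ≈ 306 K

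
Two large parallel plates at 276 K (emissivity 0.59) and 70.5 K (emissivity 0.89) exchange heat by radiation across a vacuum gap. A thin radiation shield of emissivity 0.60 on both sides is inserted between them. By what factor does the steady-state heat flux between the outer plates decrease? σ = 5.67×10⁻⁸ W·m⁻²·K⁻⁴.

Without shield: q₀ = σΔ(T⁴)/(1/ε₁+1/ε₂−1) with denominator 1.819.
With shield the two gaps are in series; the resistances add: (1/ε₁+1/ε_s−1)+(1/ε_s+1/ε₂−1) = 2.362+1.790 = 4.152.
Heat-flux ratio q₀/q = 4.152/1.819.

factor ≈ 2.28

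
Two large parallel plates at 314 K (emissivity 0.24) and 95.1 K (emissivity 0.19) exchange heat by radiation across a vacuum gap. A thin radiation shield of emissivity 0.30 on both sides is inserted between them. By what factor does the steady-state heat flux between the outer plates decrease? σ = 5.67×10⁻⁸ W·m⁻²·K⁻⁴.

Without shield: q₀ = σΔ(T⁴)/(1/ε₁+1/ε₂−1) with denominator 8.430.
With shield the two gaps are in series; the resistances add: (1/ε₁+1/ε_s−1)+(1/ε_s+1/ε₂−1) = 6.500+7.596 = 14.10.
Heat-flux ratio q₀/q = 14.10/8.430.

factor ≈ 1.67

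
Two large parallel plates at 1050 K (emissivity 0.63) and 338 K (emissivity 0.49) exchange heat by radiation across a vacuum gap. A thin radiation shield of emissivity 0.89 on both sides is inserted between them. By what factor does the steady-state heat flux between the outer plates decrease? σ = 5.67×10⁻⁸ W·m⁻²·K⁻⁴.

Without shield: q₀ = σΔ(T⁴)/(1/ε₁+1/ε₂−1) with denominator 2.628.
With shield the two gaps are in series; the resistances add: (1/ε₁+1/ε_s−1)+(1/ε_s+1/ε₂−1) = 1.711+2.164 = 3.875.
Heat-flux ratio q₀/q = 3.875/2.628.

factor ≈ 1.47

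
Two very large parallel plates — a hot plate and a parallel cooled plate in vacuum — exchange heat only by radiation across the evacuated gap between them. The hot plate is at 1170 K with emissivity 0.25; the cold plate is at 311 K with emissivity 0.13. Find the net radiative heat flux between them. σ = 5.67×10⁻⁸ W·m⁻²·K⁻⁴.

For two infinite grey parallel plates, q = σ(T₁⁴ − T₂⁴)/(1/ε₁ + 1/ε₂ − 1).
T₁⁴ − T₂⁴ = 1.874×10¹² − 9.355×10⁹ = 1.865×10¹² K⁴.
1/ε₁ + 1/ε₂ − 1 = 4.000 + 7.692 − 1 = 10.69.
q = 5.67×10⁻⁸ × 1.865×10¹² / 10.69.

q ≈ 9890 W/m²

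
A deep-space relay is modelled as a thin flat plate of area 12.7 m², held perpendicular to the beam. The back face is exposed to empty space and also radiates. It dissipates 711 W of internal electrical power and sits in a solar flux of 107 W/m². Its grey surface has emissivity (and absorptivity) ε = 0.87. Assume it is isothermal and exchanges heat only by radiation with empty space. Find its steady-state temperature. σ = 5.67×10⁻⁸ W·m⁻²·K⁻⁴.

At steady state, absorbed solar power + internal power = radiated power.
Absorbed: α·S·A_cross = 0.87·107·12.70 = 1182 W (cross-section A).
Total input = 1182 + 711 = 1893 W.
Radiated: εσ·A_surf·T⁴ with A_surf = 2A = 25.40 m².
T⁴ = 1893/(0.87·5.67×10⁻⁸·25.40) = 1.511×10⁹ K⁴.

T ≈ 197 K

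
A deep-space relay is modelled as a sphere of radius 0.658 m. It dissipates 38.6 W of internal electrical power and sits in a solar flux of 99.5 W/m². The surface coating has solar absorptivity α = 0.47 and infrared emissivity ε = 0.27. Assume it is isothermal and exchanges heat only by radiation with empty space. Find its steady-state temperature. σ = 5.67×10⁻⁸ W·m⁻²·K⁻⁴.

At steady state, absorbed solar power + internal power = radiated power.
Absorbed: α·S·A_cross = 0.47·99.5·1.360 = 63.61 W (cross-section πr²).
Total input = 63.61 + 38.6 = 102.2 W.
Radiated: εσ·A_surf·T⁴ with A_surf = 4πr² = 5.441 m².
T⁴ = 102.2/(0.27·5.67×10⁻⁸·5.441) = 1.227×10⁹ K⁴.

T ≈ 187 K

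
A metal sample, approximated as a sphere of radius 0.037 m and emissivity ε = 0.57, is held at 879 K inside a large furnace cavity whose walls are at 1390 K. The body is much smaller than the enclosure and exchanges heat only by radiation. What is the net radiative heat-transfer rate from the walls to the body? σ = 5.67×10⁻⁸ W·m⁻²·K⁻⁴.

P_net ≈ 1740 W

For a small grey body in a large enclosure: P_net = εσA(T_body⁴ − T_wall⁴).
A = 4πr² = 0.01720 m²; T_body⁴ − T_wall⁴ = 5.970×10¹¹ − 3.733×10¹² = -3.136×10¹² K⁴.
|P_net| = 0.57·5.67×10⁻⁸·0.01720·3.136×10¹².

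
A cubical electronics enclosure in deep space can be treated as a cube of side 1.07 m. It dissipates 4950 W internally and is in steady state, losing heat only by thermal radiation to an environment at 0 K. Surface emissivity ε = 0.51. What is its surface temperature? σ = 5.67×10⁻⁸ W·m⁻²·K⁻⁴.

Steady state: internal power = radiated power, P = εσA T⁴.
Radiating area A = 6L² = 6.869 m².
T⁴ = P/(εσA) = 4950/(0.51·5.67×10⁻⁸·6.869) = 2.492×10¹⁰ K⁴.
T = (2.492×10¹⁰)^(1/4).

T ≈ 397 K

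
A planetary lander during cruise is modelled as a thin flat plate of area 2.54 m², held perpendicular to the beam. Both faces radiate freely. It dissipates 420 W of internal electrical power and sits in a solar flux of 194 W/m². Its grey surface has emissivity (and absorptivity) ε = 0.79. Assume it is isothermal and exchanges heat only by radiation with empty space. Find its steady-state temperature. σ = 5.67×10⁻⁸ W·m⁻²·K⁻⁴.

At steady state, absorbed solar power + internal power = radiated power.
Absorbed: α·S·A_cross = 0.79·194·2.540 = 389.3 W (cross-section A).
Total input = 389.3 + 420 = 809.3 W.
Radiated: εσ·A_surf·T⁴ with A_surf = 2A = 5.080 m².
T⁴ = 809.3/(0.79·5.67×10⁻⁸·5.080) = 3.557×10⁹ K⁴.

T ≈ 244 K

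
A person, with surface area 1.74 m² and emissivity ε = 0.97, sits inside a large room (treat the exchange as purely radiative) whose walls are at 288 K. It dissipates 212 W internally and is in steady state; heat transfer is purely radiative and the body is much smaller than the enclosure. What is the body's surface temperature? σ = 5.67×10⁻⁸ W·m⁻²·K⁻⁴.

For a small grey body in a large enclosure, net radiated power = εσA(T⁴ − T_w⁴).
Steady state: P = εσA(T⁴ − T_w⁴) with A = 1.74 m².
T⁴ = P/(εσA) + T_w⁴ = 212/(0.97·5.67×10⁻⁸·1.740) + (288)⁴
    = 2.215×10⁹ + 6.880×10⁹ = 9.095×10⁹ K⁴.

T ≈ 309 K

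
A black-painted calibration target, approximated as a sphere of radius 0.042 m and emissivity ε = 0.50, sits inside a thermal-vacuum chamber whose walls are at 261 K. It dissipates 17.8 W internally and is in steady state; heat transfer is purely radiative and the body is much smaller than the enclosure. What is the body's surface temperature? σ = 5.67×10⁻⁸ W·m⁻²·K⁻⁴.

T ≈ 426 K

For a small grey body in a large enclosure, net radiated power = εσA(T⁴ − T_w⁴).
Steady state: P = εσA(T⁴ − T_w⁴) with A = 4πr² = 0.02217 m².
T⁴ = P/(εσA) + T_w⁴ = 17.8/(0.50·5.67×10⁻⁸·0.02217) + (261)⁴
    = 2.832×10¹⁰ + 4.640×10⁹ = 3.296×10¹⁰ K⁴.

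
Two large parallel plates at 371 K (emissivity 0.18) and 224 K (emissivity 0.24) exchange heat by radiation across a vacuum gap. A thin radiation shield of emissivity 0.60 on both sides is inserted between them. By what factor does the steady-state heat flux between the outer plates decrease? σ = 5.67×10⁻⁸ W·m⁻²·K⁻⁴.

Without shield: q₀ = σΔ(T⁴)/(1/ε₁+1/ε₂−1) with denominator 8.722.
With shield the two gaps are in series; the resistances add: (1/ε₁+1/ε_s−1)+(1/ε_s+1/ε₂−1) = 6.222+4.833 = 11.06.
Heat-flux ratio q₀/q = 11.06/8.722.

factor ≈ 1.27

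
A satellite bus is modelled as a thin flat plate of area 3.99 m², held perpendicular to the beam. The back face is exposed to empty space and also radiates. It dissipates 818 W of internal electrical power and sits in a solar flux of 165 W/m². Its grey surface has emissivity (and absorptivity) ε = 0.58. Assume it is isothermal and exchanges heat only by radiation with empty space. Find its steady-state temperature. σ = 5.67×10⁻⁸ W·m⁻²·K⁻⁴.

T ≈ 260 K

At steady state, absorbed solar power + internal power = radiated power.
Absorbed: α·S·A_cross = 0.58·165·3.990 = 381.8 W (cross-section A).
Total input = 381.8 + 818 = 1200 W.
Radiated: εσ·A_surf·T⁴ with A_surf = 2A = 7.980 m².
T⁴ = 1200/(0.58·5.67×10⁻⁸·7.980) = 4.572×10⁹ K⁴.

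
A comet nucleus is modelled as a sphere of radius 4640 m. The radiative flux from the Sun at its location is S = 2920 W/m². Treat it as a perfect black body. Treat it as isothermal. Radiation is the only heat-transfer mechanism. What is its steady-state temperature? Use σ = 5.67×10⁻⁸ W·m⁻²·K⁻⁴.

T ≈ 337 K

At equilibrium, absorbed power = emitted power.
Absorbing cross-section = πr² = 6.764×10⁷ m²; emitting surface = 4πr² = 2.705×10⁸ m² (ratio 4).
S·A_cross = εσ·A_surf·T⁴  ⇒  T⁴ = S/(4σ).
T⁴ = 1.00·2920/(4·5.67×10⁻⁸) = 1.287×10¹⁰ K⁴.
T = (1.287×10¹⁰)^(1/4).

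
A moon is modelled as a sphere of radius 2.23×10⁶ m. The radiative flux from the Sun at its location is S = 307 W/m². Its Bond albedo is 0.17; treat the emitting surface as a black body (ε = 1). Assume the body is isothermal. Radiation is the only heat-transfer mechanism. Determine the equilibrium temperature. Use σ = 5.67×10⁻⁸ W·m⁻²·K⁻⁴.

T ≈ 183 K

At equilibrium, absorbed power = emitted power.
Absorbing cross-section = πr² = 1.562×10¹³ m²; emitting surface = 4πr² = 6.249×10¹³ m² (ratio 4).
(1−a)S·A_cross = εσ·A_surf·T⁴  ⇒  T⁴ = (1−a)S/(4σ).
T⁴ = 0.830·307/(4·5.67×10⁻⁸) = 1.124×10⁹ K⁴.
T = (1.124×10⁹)^(1/4).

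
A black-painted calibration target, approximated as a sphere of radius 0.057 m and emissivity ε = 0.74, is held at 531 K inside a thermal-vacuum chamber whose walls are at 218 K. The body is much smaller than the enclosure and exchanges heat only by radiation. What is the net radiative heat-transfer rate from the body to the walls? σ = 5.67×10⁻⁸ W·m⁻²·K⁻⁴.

For a small grey body in a large enclosure: P_net = εσA(T_body⁴ − T_wall⁴).
A = 4πr² = 0.04083 m²; T_body⁴ − T_wall⁴ = 7.950×10¹⁰ − 2.259×10⁹ = 7.724×10¹⁰ K⁴.
|P_net| = 0.74·5.67×10⁻⁸·0.04083·7.724×10¹⁰.

P_net ≈ 132 W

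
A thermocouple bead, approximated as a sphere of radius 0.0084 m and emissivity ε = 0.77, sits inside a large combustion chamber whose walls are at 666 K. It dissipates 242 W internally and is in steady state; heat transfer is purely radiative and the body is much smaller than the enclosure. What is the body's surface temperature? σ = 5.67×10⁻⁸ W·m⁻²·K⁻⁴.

For a small grey body in a large enclosure, net radiated power = εσA(T⁴ − T_w⁴).
Steady state: P = εσA(T⁴ − T_w⁴) with A = 4πr² = 8.867×10⁻⁴ m².
T⁴ = P/(εσA) + T_w⁴ = 242/(0.77·5.67×10⁻⁸·8.867×10⁻⁴) + (666)⁴
    = 6.251×10¹² + 1.967×10¹¹ = 6.448×10¹² K⁴.

T ≈ 1590 K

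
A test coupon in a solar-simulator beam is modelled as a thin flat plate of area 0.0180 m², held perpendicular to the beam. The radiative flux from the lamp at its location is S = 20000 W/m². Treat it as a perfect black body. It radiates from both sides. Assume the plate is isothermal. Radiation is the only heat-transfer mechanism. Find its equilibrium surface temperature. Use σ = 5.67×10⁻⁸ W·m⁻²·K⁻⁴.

At equilibrium, absorbed power = emitted power.
Absorbing cross-section = A = 0.01800 m²; emitting surface = 2A = 0.03600 m² (ratio 2).
S·A_cross = εσ·A_surf·T⁴  ⇒  T⁴ = S/(2σ).
T⁴ = 1.00·20000/(2·5.67×10⁻⁸) = 1.764×10¹¹ K⁴.
T = (1.764×10¹¹)^(1/4).

T ≈ 648 K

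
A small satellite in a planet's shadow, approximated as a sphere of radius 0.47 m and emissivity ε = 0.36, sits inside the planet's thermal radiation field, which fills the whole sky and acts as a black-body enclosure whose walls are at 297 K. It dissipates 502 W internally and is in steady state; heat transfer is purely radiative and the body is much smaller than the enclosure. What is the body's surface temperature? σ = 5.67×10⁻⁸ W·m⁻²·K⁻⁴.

For a small grey body in a large enclosure, net radiated power = εσA(T⁴ − T_w⁴).
Steady state: P = εσA(T⁴ − T_w⁴) with A = 4πr² = 2.776 m².
T⁴ = P/(εσA) + T_w⁴ = 502/(0.36·5.67×10⁻⁸·2.776) + (297)⁴
    = 8.860×10⁹ + 7.781×10⁹ = 1.664×10¹⁰ K⁴.

T ≈ 359 K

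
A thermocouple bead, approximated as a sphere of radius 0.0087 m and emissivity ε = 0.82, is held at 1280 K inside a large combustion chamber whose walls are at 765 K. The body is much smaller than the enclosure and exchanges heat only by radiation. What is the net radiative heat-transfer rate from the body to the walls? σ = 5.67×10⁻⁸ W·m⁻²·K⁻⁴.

For a small grey body in a large enclosure: P_net = εσA(T_body⁴ − T_wall⁴).
A = 4πr² = 9.511×10⁻⁴ m²; T_body⁴ − T_wall⁴ = 2.684×10¹² − 3.425×10¹¹ = 2.342×10¹² K⁴.
|P_net| = 0.82·5.67×10⁻⁸·9.511×10⁻⁴·2.342×10¹².

P_net ≈ 104 W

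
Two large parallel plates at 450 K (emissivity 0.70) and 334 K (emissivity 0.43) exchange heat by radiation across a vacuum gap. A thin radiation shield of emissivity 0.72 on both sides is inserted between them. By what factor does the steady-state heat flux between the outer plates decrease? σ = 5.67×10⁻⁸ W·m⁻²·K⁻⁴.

Without shield: q₀ = σΔ(T⁴)/(1/ε₁+1/ε₂−1) with denominator 2.754.
With shield the two gaps are in series; the resistances add: (1/ε₁+1/ε_s−1)+(1/ε_s+1/ε₂−1) = 1.817+2.714 = 4.532.
Heat-flux ratio q₀/q = 4.532/2.754.

factor ≈ 1.65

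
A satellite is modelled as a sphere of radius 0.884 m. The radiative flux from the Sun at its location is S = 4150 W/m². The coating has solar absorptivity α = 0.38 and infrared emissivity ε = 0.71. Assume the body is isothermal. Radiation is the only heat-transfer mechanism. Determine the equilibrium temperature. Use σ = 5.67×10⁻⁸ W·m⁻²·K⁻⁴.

T ≈ 315 K

At equilibrium, absorbed power = emitted power.
Absorbing cross-section = πr² = 2.455 m²; emitting surface = 4πr² = 9.820 m² (ratio 4).
αS·A_cross = εσ·A_surf·T⁴  ⇒  T⁴ = αS/(ε·4σ).
T⁴ = 0.380·4150/(0.71·4·5.67×10⁻⁸) = 9.793×10⁹ K⁴.
T = (9.793×10⁹)^(1/4).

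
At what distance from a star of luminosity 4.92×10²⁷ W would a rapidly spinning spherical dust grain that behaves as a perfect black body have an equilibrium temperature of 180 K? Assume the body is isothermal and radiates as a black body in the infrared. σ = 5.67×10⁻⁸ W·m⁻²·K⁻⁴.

d ≈ 1.28×10¹² m

For an isothermal black-emitting sphere, (1−a)S·πr² = σ·4πr²·T⁴ ⇒ S = 4σT⁴/(1−a).
S = 4·5.67×10⁻⁸·(180)⁴/1.00 = 238.1 W/m².
Flux falls as S = L/(4πd²), so d = √(L/(4πS)) = √(4.92×10²⁷/(4π·238.1)).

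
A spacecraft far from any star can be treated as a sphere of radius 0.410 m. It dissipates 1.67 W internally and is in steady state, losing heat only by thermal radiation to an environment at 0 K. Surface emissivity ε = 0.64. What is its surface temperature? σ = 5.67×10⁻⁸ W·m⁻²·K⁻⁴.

Steady state: internal power = radiated power, P = εσA T⁴.
Radiating area A = 4πr² = 2.112 m².
T⁴ = P/(εσA) = 1.67/(0.64·5.67×10⁻⁸·2.112) = 2.179×10⁷ K⁴.
T = (2.179×10⁷)^(1/4).

T ≈ 68.3 K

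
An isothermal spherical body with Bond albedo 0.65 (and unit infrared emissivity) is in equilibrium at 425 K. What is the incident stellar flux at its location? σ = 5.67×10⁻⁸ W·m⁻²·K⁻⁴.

S ≈ 21100 W/m²

(1−a)S·πr² = σ·4πr²·T⁴ ⇒ S = 4σT⁴/(1−a).
S = 4·5.67×10⁻⁸·3.263×10¹⁰/0.350.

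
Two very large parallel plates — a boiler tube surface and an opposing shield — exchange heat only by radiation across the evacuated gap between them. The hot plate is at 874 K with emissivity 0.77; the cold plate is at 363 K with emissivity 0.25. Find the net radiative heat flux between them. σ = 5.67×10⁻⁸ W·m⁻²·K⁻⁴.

For two infinite grey parallel plates, q = σ(T₁⁴ − T₂⁴)/(1/ε₁ + 1/ε₂ − 1).
T₁⁴ − T₂⁴ = 5.835×10¹¹ − 1.736×10¹⁰ = 5.661×10¹¹ K⁴.
1/ε₁ + 1/ε₂ − 1 = 1.299 + 4.000 − 1 = 4.299.
q = 5.67×10⁻⁸ × 5.661×10¹¹ / 4.299.

q ≈ 7470 W/m²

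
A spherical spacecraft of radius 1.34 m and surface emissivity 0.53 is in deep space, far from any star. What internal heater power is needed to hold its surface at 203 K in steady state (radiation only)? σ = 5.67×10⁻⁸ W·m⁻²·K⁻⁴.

P ≈ 1150 W

P = εσ·4πr²·T⁴.
4πr² = 22.56 m²; T⁴ = 1.698×10⁹ K⁴.
P = 0.53·5.67×10⁻⁸·22.56·1.698×10⁹.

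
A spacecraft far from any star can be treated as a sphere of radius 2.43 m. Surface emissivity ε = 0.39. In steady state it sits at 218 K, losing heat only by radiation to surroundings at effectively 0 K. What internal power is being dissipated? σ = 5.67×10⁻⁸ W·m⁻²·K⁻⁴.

P ≈ 3710 W

Steady state: P = εσA T⁴.
A = 4πr² = 74.20 m²; T⁴ = (218)⁴ = 2.259×10⁹ K⁴.
P = 0.39 × 5.67×10⁻⁸ × 74.20 × 2.259×10⁹.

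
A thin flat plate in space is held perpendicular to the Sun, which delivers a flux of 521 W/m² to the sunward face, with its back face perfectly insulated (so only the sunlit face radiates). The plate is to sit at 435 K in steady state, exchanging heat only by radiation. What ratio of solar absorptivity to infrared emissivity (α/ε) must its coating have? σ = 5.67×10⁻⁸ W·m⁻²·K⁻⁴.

Balance: αS·A = εσ·1A·T⁴ ⇒ α/ε = σT⁴/S.
α/ε = 5.67×10⁻⁸·(435)⁴/521 = 5.67×10⁻⁸·3.581×10¹⁰/521.

α/ε ≈ 3.90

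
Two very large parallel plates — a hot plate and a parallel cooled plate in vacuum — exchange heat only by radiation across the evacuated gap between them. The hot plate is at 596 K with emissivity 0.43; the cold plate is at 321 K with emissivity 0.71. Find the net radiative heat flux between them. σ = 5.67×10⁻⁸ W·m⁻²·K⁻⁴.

q ≈ 2400 W/m²

For two infinite grey parallel plates, q = σ(T₁⁴ − T₂⁴)/(1/ε₁ + 1/ε₂ − 1).
T₁⁴ − T₂⁴ = 1.262×10¹¹ − 1.062×10¹⁰ = 1.156×10¹¹ K⁴.
1/ε₁ + 1/ε₂ − 1 = 2.326 + 1.408 − 1 = 2.734.
q = 5.67×10⁻⁸ × 1.156×10¹¹ / 2.734.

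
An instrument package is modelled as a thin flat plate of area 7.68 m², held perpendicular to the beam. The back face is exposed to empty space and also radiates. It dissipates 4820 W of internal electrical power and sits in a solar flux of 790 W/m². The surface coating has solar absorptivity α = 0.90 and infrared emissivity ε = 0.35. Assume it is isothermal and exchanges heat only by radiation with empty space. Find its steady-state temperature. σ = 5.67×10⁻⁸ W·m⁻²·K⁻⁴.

At steady state, absorbed solar power + internal power = radiated power.
Absorbed: α·S·A_cross = 0.90·790·7.680 = 5460 W (cross-section A).
Total input = 5460 + 4820 = 10280 W.
Radiated: εσ·A_surf·T⁴ with A_surf = 2A = 15.36 m².
T⁴ = 10280/(0.35·5.67×10⁻⁸·15.36) = 3.373×10¹⁰ K⁴.

T ≈ 429 K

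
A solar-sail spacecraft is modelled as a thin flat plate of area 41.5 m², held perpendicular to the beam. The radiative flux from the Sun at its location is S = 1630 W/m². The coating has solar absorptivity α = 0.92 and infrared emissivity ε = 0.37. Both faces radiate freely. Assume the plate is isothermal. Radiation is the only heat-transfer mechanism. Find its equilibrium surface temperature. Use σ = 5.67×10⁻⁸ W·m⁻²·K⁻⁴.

At equilibrium, absorbed power = emitted power.
Absorbing cross-section = A = 41.50 m²; emitting surface = 2A = 83.00 m² (ratio 2).
αS·A_cross = εσ·A_surf·T⁴  ⇒  T⁴ = αS/(ε·2σ).
T⁴ = 0.920·1630/(0.37·2·5.67×10⁻⁸) = 3.574×10¹⁰ K⁴.
T = (3.574×10¹⁰)^(1/4).

T ≈ 435 K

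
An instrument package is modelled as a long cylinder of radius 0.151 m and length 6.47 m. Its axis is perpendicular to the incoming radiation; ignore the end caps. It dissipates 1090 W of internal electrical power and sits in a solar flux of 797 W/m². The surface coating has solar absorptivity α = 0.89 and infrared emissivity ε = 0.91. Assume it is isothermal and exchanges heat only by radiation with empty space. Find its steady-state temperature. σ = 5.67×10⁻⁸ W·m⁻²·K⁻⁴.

T ≈ 297 K

At steady state, absorbed solar power + internal power = radiated power.
Absorbed: α·S·A_cross = 0.89·797·1.954 = 1386 W (cross-section 2rL).
Total input = 1386 + 1090 = 2476 W.
Radiated: εσ·A_surf·T⁴ with A_surf = 2πrL = 6.138 m².
T⁴ = 2476/(0.91·5.67×10⁻⁸·6.138) = 7.817×10⁹ K⁴.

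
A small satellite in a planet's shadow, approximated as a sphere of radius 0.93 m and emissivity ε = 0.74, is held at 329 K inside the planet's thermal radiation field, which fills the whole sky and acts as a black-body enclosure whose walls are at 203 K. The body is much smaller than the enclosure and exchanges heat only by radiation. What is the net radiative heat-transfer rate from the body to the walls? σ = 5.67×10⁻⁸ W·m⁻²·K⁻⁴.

For a small grey body in a large enclosure: P_net = εσA(T_body⁴ − T_wall⁴).
A = 4πr² = 10.87 m²; T_body⁴ − T_wall⁴ = 1.172×10¹⁰ − 1.698×10⁹ = 1.002×10¹⁰ K⁴.
|P_net| = 0.74·5.67×10⁻⁸·10.87·1.002×10¹⁰.

P_net ≈ 4570 W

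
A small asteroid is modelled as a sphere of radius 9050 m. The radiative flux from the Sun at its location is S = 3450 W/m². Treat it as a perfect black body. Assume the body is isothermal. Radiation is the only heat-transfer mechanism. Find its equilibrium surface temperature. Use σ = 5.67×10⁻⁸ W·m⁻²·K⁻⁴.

T ≈ 351 K

At equilibrium, absorbed power = emitted power.
Absorbing cross-section = πr² = 2.573×10⁸ m²; emitting surface = 4πr² = 1.029×10⁹ m² (ratio 4).
S·A_cross = εσ·A_surf·T⁴  ⇒  T⁴ = S/(4σ).
T⁴ = 1.00·3450/(4·5.67×10⁻⁸) = 1.521×10¹⁰ K⁴.
T = (1.521×10¹⁰)^(1/4).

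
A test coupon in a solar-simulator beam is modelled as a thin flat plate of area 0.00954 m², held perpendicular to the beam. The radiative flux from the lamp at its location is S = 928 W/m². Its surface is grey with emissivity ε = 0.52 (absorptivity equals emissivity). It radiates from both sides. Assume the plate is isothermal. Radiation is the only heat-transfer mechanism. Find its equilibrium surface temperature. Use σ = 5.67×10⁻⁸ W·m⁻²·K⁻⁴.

At equilibrium, absorbed power = emitted power.
Absorbing cross-section = A = 0.009540 m²; emitting surface = 2A = 0.01908 m² (ratio 2).
εS·A_cross = εσ·A_surf·T⁴  ⇒  T⁴ = S/(2σ)   (ε cancels).
T⁴ = 928/(2·5.67×10⁻⁸) = 8.183×10⁹ K⁴.
T = (8.183×10⁹)^(1/4).

T ≈ 301 K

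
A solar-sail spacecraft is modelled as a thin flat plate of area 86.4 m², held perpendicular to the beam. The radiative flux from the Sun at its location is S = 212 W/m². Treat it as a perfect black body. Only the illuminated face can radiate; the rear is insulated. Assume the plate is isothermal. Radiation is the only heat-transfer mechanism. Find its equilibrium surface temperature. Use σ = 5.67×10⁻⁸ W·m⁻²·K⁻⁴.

T ≈ 247 K

At equilibrium, absorbed power = emitted power.
Absorbing cross-section = A = 86.40 m²; emitting surface = A = 86.40 m² (ratio 1).
S·A_cross = εσ·A_surf·T⁴  ⇒  T⁴ = S/(1σ).
T⁴ = 1.00·212/(1·5.67×10⁻⁸) = 3.739×10⁹ K⁴.
T = (3.739×10⁹)^(1/4).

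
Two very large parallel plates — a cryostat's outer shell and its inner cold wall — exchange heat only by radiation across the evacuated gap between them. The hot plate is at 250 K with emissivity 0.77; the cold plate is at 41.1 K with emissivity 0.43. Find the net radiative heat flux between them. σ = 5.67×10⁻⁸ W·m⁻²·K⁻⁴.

q ≈ 84.3 W/m²

For two infinite grey parallel plates, q = σ(T₁⁴ − T₂⁴)/(1/ε₁ + 1/ε₂ − 1).
T₁⁴ − T₂⁴ = 3.906×10⁹ − 2.853×10⁶ = 3.903×10⁹ K⁴.
1/ε₁ + 1/ε₂ − 1 = 1.299 + 2.326 − 1 = 2.624.
q = 5.67×10⁻⁸ × 3.903×10⁹ / 2.624.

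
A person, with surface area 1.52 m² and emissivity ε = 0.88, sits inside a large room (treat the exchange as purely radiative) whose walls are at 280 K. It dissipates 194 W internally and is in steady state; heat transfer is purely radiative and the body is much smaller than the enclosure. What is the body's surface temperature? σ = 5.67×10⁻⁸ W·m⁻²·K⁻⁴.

For a small grey body in a large enclosure, net radiated power = εσA(T⁴ − T_w⁴).
Steady state: P = εσA(T⁴ − T_w⁴) with A = 1.52 m².
T⁴ = P/(εσA) + T_w⁴ = 194/(0.88·5.67×10⁻⁸·1.520) + (280)⁴
    = 2.558×10⁹ + 6.147×10⁹ = 8.705×10⁹ K⁴.

T ≈ 305 K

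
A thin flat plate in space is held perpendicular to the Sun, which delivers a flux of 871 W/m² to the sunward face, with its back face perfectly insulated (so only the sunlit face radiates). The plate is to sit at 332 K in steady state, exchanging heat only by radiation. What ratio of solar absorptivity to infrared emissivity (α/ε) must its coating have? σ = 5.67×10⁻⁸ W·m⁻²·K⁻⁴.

Balance: αS·A = εσ·1A·T⁴ ⇒ α/ε = σT⁴/S.
α/ε = 5.67×10⁻⁸·(332)⁴/871 = 5.67×10⁻⁸·1.215×10¹⁰/871.

α/ε ≈ 0.791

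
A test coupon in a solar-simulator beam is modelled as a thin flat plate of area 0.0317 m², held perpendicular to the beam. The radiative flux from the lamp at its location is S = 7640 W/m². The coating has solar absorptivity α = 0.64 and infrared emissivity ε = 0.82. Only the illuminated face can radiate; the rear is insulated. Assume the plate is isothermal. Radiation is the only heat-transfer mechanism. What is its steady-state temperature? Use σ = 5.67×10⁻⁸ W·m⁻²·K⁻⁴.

T ≈ 569 K

At equilibrium, absorbed power = emitted power.
Absorbing cross-section = A = 0.03170 m²; emitting surface = A = 0.03170 m² (ratio 1).
αS·A_cross = εσ·A_surf·T⁴  ⇒  T⁴ = αS/(ε·1σ).
T⁴ = 0.640·7640/(0.82·1·5.67×10⁻⁸) = 1.052×10¹¹ K⁴.
T = (1.052×10¹¹)^(1/4).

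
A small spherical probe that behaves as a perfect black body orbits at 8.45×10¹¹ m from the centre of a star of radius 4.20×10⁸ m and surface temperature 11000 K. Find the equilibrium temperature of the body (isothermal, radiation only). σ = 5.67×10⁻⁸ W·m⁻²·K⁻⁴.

T ≈ 173 K

The star's surface emits σT_*⁴; at distance d the flux is S = σT_*⁴(R_*/d)².
S = 5.67×10⁻⁸·(11000)⁴·(4.20×10⁸/8.45×10¹¹)² = 205.1 W/m².
For an isothermal sphere T⁴ = (1−a)S/(4σ) = 9.043×10⁸ K⁴.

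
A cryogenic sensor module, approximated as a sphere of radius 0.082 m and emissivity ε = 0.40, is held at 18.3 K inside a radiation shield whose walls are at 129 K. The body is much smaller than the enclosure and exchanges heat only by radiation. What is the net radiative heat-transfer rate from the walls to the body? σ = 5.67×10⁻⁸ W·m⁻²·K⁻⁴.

For a small grey body in a large enclosure: P_net = εσA(T_body⁴ − T_wall⁴).
A = 4πr² = 0.08450 m²; T_body⁴ − T_wall⁴ = 1.122×10⁵ − 2.769×10⁸ = -2.768×10⁸ K⁴.
|P_net| = 0.40·5.67×10⁻⁸·0.08450·2.768×10⁸.

P_net ≈ 0.530 W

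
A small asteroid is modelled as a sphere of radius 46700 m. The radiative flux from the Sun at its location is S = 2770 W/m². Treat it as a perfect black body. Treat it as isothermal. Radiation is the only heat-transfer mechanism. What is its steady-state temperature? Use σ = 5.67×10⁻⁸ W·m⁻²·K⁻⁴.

T ≈ 332 K

At equilibrium, absorbed power = emitted power.
Absorbing cross-section = πr² = 6.851×10⁹ m²; emitting surface = 4πr² = 2.741×10¹⁰ m² (ratio 4).
S·A_cross = εσ·A_surf·T⁴  ⇒  T⁴ = S/(4σ).
T⁴ = 1.00·2770/(4·5.67×10⁻⁸) = 1.221×10¹⁰ K⁴.
T = (1.221×10¹⁰)^(1/4).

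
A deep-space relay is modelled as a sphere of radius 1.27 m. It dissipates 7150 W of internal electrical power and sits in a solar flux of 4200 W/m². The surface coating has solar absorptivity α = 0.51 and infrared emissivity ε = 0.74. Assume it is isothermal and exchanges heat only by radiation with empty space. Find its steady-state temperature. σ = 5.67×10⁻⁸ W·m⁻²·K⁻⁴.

At steady state, absorbed solar power + internal power = radiated power.
Absorbed: α·S·A_cross = 0.51·4200·5.067 = 10850 W (cross-section πr²).
Total input = 10850 + 7150 = 18000 W.
Radiated: εσ·A_surf·T⁴ with A_surf = 4πr² = 20.27 m².
T⁴ = 18000/(0.74·5.67×10⁻⁸·20.27) = 2.117×10¹⁰ K⁴.

T ≈ 381 K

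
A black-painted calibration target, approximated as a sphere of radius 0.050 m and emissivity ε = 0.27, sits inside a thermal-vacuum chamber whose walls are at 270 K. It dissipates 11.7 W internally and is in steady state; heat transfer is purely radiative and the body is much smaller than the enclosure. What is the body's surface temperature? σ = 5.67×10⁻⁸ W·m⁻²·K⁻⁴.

For a small grey body in a large enclosure, net radiated power = εσA(T⁴ − T_w⁴).
Steady state: P = εσA(T⁴ − T_w⁴) with A = 4πr² = 0.03142 m².
T⁴ = P/(εσA) + T_w⁴ = 11.7/(0.27·5.67×10⁻⁸·0.03142) + (270)⁴
    = 2.433×10¹⁰ + 5.314×10⁹ = 2.964×10¹⁰ K⁴.

T ≈ 415 K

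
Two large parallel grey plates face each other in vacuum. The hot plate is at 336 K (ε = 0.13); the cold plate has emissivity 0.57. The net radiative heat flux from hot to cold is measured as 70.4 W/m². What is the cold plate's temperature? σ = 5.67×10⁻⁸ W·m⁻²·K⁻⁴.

q = σ(T₁⁴ − T₂⁴)/(1/ε₁ + 1/ε₂ − 1); denominator = 8.447.
T₂⁴ = T₁⁴ − q·(1/ε₁+1/ε₂−1)/σ = 1.275×10¹⁰ − 70.4·8.447/5.67×10⁻⁸
    = 2.258×10⁹ K⁴.

T₂ ≈ 218 K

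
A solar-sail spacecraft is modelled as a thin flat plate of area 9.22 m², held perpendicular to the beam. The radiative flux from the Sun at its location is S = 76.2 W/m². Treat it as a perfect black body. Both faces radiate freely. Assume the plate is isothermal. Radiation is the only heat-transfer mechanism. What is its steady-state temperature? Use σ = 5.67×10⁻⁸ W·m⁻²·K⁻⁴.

T ≈ 161 K

At equilibrium, absorbed power = emitted power.
Absorbing cross-section = A = 9.220 m²; emitting surface = 2A = 18.44 m² (ratio 2).
S·A_cross = εσ·A_surf·T⁴  ⇒  T⁴ = S/(2σ).
T⁴ = 1.00·76.2/(2·5.67×10⁻⁸) = 6.720×10⁸ K⁴.
T = (6.720×10⁸)^(1/4).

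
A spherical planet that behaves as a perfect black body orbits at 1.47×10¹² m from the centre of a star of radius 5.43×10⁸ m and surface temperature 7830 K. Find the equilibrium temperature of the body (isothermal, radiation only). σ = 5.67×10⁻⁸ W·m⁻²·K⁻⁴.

The star's surface emits σT_*⁴; at distance d the flux is S = σT_*⁴(R_*/d)².
S = 5.67×10⁻⁸·(7830)⁴·(5.43×10⁸/1.47×10¹²)² = 29.08 W/m².
For an isothermal sphere T⁴ = (1−a)S/(4σ) = 1.282×10⁸ K⁴.

T ≈ 106 K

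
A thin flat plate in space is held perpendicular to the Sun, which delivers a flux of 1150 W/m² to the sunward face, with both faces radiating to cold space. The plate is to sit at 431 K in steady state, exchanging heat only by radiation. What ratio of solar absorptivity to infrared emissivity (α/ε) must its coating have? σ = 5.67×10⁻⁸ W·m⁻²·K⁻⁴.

Balance: αS·A = εσ·2A·T⁴ ⇒ α/ε = 2σT⁴/S.
α/ε = 2·5.67×10⁻⁸·(431)⁴/1150 = 2·5.67×10⁻⁸·3.451×10¹⁰/1150.

α/ε ≈ 3.40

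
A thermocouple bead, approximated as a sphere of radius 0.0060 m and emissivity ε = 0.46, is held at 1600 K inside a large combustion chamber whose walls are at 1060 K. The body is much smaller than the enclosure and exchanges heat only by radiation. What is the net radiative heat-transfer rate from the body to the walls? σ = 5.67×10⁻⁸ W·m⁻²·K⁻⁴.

For a small grey body in a large enclosure: P_net = εσA(T_body⁴ − T_wall⁴).
A = 4πr² = 4.524×10⁻⁴ m²; T_body⁴ − T_wall⁴ = 6.554×10¹² − 1.262×10¹² = 5.291×10¹² K⁴.
|P_net| = 0.46·5.67×10⁻⁸·4.524×10⁻⁴·5.291×10¹².

P_net ≈ 62.4 W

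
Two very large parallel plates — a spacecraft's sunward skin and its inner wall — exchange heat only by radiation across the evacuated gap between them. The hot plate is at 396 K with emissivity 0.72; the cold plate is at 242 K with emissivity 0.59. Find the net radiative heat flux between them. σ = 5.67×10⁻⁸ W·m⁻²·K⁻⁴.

q ≈ 576 W/m²

For two infinite grey parallel plates, q = σ(T₁⁴ − T₂⁴)/(1/ε₁ + 1/ε₂ − 1).
T₁⁴ − T₂⁴ = 2.459×10¹⁰ − 3.430×10⁹ = 2.116×10¹⁰ K⁴.
1/ε₁ + 1/ε₂ − 1 = 1.389 + 1.695 − 1 = 2.084.
q = 5.67×10⁻⁸ × 2.116×10¹⁰ / 2.084.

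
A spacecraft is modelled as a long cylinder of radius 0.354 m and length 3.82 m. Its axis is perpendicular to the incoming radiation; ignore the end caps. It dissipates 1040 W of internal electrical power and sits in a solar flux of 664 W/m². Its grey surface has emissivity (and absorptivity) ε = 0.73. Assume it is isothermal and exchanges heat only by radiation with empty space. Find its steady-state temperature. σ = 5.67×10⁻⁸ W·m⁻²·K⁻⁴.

At steady state, absorbed solar power + internal power = radiated power.
Absorbed: α·S·A_cross = 0.73·664·2.705 = 1311 W (cross-section 2rL).
Total input = 1311 + 1040 = 2351 W.
Radiated: εσ·A_surf·T⁴ with A_surf = 2πrL = 8.497 m².
T⁴ = 2351/(0.73·5.67×10⁻⁸·8.497) = 6.685×10⁹ K⁴.

T ≈ 286 K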